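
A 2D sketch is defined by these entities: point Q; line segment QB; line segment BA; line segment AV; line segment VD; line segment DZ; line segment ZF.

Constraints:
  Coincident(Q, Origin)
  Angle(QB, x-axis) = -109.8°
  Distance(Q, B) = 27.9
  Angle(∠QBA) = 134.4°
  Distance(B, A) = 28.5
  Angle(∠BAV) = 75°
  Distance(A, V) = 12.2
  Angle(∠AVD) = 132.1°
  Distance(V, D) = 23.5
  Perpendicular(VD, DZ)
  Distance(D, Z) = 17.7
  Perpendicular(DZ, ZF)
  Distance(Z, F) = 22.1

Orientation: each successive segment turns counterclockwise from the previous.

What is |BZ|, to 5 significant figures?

7.6542

Q is at the origin; QB runs at -109.8° with length 27.9, so B = (-9.4508, -26.251). ∠QBA = 134.4° gives BA at -64.200° from the x-axis; with |BA| = 28.5, A = (2.9533, -51.910). ∠BAV = 75.0° gives AV at 40.800° from the x-axis; with |AV| = 12.2, V = (12.189, -43.938). ∠AVD = 132.1° gives VD at 88.700° from the x-axis; with |VD| = 23.5, D = (12.722, -20.444). VD is perpendicular to DZ, so DZ runs at 178.70°; with |DZ| = 17.7, Z = (-4.9737, -20.042). Then |BZ| = |Z − B| = 7.6542.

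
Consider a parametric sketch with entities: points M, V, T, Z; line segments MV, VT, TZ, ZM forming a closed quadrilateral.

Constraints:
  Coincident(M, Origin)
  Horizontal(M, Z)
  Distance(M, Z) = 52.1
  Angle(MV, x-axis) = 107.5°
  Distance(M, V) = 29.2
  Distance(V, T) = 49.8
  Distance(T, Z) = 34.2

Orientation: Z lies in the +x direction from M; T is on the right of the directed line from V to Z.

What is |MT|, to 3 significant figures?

23.9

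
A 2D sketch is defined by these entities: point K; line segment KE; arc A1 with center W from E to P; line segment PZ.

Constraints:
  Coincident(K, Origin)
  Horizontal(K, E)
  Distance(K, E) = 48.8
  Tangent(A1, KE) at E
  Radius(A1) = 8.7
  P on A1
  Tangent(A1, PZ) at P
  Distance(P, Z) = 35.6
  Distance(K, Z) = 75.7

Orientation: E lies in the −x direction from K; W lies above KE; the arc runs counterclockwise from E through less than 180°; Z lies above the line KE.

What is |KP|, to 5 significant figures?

43.952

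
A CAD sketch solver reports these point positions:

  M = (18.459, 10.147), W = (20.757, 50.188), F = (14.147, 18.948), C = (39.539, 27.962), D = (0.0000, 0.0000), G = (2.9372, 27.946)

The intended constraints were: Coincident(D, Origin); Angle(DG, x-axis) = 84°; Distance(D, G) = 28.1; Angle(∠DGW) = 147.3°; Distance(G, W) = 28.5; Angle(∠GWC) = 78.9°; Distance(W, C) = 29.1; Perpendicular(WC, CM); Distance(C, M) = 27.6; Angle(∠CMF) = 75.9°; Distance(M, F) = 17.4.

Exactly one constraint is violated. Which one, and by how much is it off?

Distance(M, F) = 17.4 — off by 7.60.

D = (0.00, 0.00) ✓; DG at 84.00° ✓; |DG| = 28.10 ✓; ∠DGW = 147.3° ✓; |GW| = 28.50 ✓; ∠GWC = 78.90° ✓; |WC| = 29.10 ✓; ∠(WC, CM) = 90.00° ✓; |CM| = 27.60 ✓; ∠CMF = 75.90° ✓; |MF| = 9.801 ✗.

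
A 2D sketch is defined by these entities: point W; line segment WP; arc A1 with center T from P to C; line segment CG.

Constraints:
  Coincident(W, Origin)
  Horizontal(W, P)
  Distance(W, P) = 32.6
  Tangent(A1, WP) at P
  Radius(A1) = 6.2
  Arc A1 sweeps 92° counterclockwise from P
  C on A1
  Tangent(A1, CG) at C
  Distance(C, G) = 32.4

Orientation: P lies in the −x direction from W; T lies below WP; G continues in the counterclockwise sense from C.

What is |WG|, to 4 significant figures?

54.07

W is at the origin; WP is horizontal with |WP| = 32.6 and P on the −x side, so P = (-32.60, 0.000). The tangent condition forces TP to be normal to WP, so T = P + (0, -6.2) = (-32.60, -6.200). On A1, P sits at bearing 90° from T; a 92° counterclockwise sweep puts C at bearing 182°, so C = T + 6.2·(cos 182°, sin 182°) = (-38.80, -6.416). The tangent condition forces TC to be normal to CG, so CG runs along (−sin 182°, cos 182°); with |CG| = 32.4, G = (-37.67, -38.80). Then |WG| = |G − W| = 54.07.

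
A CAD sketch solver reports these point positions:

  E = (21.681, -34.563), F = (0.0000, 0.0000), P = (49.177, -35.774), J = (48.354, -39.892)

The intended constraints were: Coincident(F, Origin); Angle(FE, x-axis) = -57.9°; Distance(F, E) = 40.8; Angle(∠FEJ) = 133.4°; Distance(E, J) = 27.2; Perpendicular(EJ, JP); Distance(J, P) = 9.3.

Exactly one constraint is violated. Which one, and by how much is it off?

Distance(J, P) = 9.3 — off by 5.10.

F = (0.00, 0.00) ✓; FE at -57.90° ✓; |FE| = 40.80 ✓; ∠FEJ = 133.4° ✓; |EJ| = 27.20 ✓; ∠(EJ, JP) = 90.00° ✓; |JP| = 4.199 ✗.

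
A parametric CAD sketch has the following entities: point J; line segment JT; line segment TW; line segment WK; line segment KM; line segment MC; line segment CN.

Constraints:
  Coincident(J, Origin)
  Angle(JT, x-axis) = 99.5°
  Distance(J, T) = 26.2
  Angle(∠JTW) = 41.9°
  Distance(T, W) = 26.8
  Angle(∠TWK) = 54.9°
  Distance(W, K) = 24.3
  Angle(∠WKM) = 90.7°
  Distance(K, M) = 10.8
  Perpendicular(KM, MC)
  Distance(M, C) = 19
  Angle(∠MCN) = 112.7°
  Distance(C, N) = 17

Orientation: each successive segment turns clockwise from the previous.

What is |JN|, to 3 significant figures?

19.8

J is at the origin; JT runs at 99.5° with length 26.2, so T = (-4.32, 25.8). ∠JTW = 41.9° gives TW at -38.6° from the x-axis; with |TW| = 26.8, W = (16.6, 9.12). ∠TWK = 54.9° gives WK at -164° from the x-axis; with |WK| = 24.3, K = (-6.70, 2.30). ∠WKM = 90.7° gives KM at 107° from the x-axis; with |KM| = 10.8, M = (-9.86, 12.6). The perpendicularity gives MC at right angles to KM, so MC runs at 17.0°; with |MC| = 19.0, C = (8.31, 18.2). ∠MCN = 112.7° gives CN at -50.3° from the x-axis; with |CN| = 17.0, N = (19.2, 5.10). Then |JN| = |N − J| = 19.8.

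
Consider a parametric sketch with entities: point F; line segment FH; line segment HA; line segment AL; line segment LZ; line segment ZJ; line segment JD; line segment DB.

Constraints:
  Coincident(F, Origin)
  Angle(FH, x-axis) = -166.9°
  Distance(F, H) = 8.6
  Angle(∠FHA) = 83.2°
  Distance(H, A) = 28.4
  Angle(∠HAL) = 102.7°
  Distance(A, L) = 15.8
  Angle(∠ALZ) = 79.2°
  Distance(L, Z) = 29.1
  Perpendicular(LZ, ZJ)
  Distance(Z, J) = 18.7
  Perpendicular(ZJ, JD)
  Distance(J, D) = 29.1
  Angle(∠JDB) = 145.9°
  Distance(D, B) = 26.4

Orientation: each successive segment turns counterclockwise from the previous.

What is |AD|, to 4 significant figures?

4.345

LZ is perpendicular to ZJ, so ZJ runs at -162.0°; with |ZJ| = 18.7, J = (-9.811, -4.776). The perpendicularity gives JD at right angles to ZJ, so JD runs at -72.00°; with |JD| = 29.1, D = (-0.8188, -32.45). Then |AD| = |D − A| = 4.345.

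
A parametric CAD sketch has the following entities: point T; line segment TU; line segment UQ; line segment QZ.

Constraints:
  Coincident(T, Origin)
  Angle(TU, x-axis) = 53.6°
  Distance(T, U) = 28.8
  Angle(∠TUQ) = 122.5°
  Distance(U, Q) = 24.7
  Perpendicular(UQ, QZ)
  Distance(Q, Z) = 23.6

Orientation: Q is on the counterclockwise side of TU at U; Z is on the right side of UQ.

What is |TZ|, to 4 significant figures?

62.51

T is at the origin; TU runs at 53.6° with length 28.8, so U = 28.8·(cos 53.6°, sin 53.6°) = (17.09, 23.18). ∠TUQ = 122.5°, so UQ runs at 53.6° + (180° − 122.5°) = 111.1° from the x-axis; with |UQ| = 24.7, Q = U + 24.7·(cos 111.1°, sin 111.1°) = (8.199, 46.22). UQ is perpendicular to QZ; with |QZ| = 23.6 on the right of UQ, Z = Q + 23.6·(0.9330, 0.3600) = (30.22, 54.72). Then |TZ| = |Z − T| = 62.51.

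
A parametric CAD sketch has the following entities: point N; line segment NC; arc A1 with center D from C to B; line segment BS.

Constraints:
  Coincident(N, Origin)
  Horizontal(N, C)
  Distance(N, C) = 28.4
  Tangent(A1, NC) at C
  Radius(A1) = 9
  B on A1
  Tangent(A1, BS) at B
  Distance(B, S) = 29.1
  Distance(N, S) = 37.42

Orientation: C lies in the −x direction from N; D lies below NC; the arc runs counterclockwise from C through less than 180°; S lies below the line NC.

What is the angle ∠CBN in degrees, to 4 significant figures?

44.50°

Checks: |DB| = 9.000 ✓; ∠(DB, BS) = 90.00° ✓; |BS| = 29.10 ✓; |NS| = 37.42 ✓.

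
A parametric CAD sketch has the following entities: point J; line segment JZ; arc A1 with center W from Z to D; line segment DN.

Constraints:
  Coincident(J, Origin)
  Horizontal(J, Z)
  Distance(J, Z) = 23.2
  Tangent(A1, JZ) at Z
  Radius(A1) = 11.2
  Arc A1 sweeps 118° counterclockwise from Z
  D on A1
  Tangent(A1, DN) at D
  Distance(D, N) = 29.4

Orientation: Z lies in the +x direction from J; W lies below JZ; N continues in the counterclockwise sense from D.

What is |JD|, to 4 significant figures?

21.17

J is at the origin; JZ is horizontal with |JZ| = 23.2 and Z on the +x side, so Z = (23.20, 0.000). The tangent condition forces WZ to be normal to JZ, so W = Z + (0, -11.2) = (23.20, -11.20). On A1, Z sits at bearing 90° from W; a 118° counterclockwise sweep puts D at bearing 208°, so D = W + 11.2·(cos 208°, sin 208°) = (13.31, -16.46). Then |JD| = |D − J| = 21.17.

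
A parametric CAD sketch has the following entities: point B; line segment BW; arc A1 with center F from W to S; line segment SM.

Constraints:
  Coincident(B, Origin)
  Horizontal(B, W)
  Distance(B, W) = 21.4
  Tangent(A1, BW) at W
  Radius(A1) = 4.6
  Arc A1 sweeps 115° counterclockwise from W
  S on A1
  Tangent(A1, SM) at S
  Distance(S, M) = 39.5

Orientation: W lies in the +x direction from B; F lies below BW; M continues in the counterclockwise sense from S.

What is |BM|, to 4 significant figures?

54.26

B is at the origin; BW is horizontal with |BW| = 21.4 and W on the +x side, so W = (21.40, 0.000). Since A1 is tangent to BW there, FW ⟂ BW, so F = W + (0, -4.6) = (21.40, -4.600). On A1, W sits at bearing 90° from F; a 115° counterclockwise sweep puts S at bearing 205°, so S = F + 4.6·(cos 205°, sin 205°) = (17.23, -6.544). Tangency of A1 to SM means the radius FS is perpendicular to SM, so SM runs along (−sin 205°, cos 205°); with |SM| = 39.5, M = (33.92, -42.34). Then |BM| = |M − B| = 54.26.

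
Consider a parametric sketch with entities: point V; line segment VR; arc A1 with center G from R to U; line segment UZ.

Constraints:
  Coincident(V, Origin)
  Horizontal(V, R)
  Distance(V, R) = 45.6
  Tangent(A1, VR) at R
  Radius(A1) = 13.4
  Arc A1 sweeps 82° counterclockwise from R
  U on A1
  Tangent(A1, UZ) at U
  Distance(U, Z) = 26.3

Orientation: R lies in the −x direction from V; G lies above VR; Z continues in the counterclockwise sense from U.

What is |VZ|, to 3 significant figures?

47.3

On A1, R sits at bearing -90° from G; an 82° counterclockwise sweep puts U at bearing -8°, so U = G + 13.4·(cos -8°, sin -8°) = (-32.3, 11.5). A1 meets UZ tangentially, so GU is at right angles to UZ, so UZ runs along (−sin -8°, cos -8°); with |UZ| = 26.3, Z = (-28.7, 37.6). Then |VZ| = |Z − V| = 47.3.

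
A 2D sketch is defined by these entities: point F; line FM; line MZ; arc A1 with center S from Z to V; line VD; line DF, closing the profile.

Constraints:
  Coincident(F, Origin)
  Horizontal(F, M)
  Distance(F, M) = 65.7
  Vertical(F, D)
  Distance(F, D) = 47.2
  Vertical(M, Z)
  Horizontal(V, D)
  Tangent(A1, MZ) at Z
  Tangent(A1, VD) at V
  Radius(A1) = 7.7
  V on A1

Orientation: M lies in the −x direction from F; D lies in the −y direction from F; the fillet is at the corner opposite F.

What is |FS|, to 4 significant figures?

70.17

F and D share the same x with |FD| = 47.2 and D on the −y side, so D = (0.000, -47.20). The virtual corner opposite F is at (-65.70, -47.20). Since A1 is tangent to MZ there, SZ ⟂ MZ and the tangent condition forces SV to be normal to VD, with radius 7.7, so the center S sits 7.7 in from both sides at S = (-58.00, -39.50). Then |FS| = |S − F| = 70.17.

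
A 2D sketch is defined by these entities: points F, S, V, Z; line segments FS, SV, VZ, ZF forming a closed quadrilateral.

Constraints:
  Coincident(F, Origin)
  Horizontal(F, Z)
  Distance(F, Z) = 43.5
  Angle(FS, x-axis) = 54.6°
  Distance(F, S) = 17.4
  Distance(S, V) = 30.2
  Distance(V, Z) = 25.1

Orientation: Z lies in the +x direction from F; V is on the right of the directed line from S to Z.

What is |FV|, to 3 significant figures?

26.0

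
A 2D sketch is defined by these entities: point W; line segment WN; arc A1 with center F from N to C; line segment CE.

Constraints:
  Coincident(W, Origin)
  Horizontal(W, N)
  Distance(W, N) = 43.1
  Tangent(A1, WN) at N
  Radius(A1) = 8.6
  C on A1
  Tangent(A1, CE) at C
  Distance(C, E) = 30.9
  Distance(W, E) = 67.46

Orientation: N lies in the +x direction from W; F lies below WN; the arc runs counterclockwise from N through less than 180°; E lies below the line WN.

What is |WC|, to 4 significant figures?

38.97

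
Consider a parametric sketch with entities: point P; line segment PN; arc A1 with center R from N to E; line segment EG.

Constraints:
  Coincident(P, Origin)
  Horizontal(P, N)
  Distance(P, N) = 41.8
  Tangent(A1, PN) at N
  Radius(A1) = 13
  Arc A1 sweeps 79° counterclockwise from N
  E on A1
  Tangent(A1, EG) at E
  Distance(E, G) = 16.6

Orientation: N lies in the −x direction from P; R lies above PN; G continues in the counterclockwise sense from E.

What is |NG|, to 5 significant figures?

31.189

On A1, N sits at bearing -90° from R; a 79° counterclockwise sweep puts E at bearing -11°, so E = R + 13.0·(cos -11°, sin -11°) = (-29.039, 10.519). The tangent condition forces RE to be normal to EG, so EG runs along (−sin -11°, cos -11°); with |EG| = 16.6, G = (-25.871, 26.814). Then |NG| = |G − N| = 31.189.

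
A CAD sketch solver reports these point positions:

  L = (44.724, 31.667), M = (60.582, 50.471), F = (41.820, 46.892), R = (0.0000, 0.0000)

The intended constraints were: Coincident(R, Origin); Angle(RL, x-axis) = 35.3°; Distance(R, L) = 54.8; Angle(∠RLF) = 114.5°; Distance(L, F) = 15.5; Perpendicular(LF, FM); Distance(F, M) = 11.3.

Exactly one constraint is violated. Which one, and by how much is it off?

Distance(F, M) = 11.3 — off by 7.80.

R = (0.00, 0.00) ✓; RL at 35.30° ✓; |RL| = 54.80 ✓; ∠RLF = 114.5° ✓; |LF| = 15.50 ✓; ∠(LF, FM) = 90.00° ✓; |FM| = 19.10 ✗.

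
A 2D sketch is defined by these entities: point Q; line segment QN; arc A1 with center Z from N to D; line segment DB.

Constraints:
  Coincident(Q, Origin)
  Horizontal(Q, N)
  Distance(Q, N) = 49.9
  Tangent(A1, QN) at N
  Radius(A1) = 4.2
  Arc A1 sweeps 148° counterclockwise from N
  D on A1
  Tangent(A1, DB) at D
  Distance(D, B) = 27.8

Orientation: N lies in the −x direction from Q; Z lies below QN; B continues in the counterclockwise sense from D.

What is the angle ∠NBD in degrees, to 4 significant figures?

14.49°

Q is at the origin; QN is horizontal with |QN| = 49.9 and N on the −x side, so N = (-49.90, 0.000). Since A1 is tangent to QN there, ZN ⟂ QN, so Z = N + (0, -4.2) = (-49.90, -4.200). On A1, N sits at bearing 90° from Z; a 148° counterclockwise sweep puts D at bearing 238°, so D = Z + 4.2·(cos 238°, sin 238°) = (-52.13, -7.762). Tangency of A1 to DB means the radius ZD is perpendicular to DB, so DB runs along (−sin 238°, cos 238°); with |DB| = 27.8, B = (-28.55, -22.49). Then cos ∠NBD = BN·BD / (|BN||BD|), giving 14.49°.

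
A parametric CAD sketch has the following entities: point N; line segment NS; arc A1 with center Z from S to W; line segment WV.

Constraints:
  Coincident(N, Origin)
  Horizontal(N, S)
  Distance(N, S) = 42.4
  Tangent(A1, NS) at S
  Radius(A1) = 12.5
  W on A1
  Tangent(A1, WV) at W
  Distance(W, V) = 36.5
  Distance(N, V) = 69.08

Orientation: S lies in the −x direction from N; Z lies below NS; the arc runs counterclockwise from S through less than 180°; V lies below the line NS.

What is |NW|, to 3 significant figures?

56.7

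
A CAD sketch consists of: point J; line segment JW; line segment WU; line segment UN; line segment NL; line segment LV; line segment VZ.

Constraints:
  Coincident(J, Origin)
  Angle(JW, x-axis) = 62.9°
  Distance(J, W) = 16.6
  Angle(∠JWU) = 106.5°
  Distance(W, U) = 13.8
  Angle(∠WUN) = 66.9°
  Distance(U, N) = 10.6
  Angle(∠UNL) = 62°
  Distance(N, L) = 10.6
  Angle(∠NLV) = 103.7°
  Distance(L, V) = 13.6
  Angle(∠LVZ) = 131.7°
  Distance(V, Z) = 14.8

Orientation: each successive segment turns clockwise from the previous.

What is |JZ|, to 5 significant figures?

40.458

∠NLV = 103.7° gives LV at 42.000° from the x-axis; with |LV| = 13.6, V = (20.327, 21.854). ∠LVZ = 131.7° gives VZ at -6.3000° from the x-axis; with |VZ| = 14.8, Z = (35.037, 20.229). Then |JZ| = |Z − J| = 40.458.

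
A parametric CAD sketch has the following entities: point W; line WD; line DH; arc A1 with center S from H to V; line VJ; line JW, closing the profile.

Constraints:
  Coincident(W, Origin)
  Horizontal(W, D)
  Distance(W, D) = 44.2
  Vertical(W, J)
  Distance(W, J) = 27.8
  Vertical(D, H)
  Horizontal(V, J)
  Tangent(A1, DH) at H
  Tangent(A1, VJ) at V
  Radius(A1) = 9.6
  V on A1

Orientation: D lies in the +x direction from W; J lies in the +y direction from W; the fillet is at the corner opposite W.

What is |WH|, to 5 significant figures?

47.800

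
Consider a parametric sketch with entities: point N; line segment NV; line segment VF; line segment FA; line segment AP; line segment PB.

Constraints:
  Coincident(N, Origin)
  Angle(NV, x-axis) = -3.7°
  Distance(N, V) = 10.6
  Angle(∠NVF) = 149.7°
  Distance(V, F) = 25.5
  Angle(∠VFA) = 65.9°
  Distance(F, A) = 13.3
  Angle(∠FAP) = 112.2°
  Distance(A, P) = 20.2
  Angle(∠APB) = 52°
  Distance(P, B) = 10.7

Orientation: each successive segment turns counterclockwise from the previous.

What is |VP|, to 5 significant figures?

11.472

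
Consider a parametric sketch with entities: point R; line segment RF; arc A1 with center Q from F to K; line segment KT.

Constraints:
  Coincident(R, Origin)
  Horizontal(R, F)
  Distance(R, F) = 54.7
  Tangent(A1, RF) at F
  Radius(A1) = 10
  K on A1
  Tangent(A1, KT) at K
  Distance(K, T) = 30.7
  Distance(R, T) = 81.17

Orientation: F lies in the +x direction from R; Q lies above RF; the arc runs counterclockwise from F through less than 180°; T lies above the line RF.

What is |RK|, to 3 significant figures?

64.8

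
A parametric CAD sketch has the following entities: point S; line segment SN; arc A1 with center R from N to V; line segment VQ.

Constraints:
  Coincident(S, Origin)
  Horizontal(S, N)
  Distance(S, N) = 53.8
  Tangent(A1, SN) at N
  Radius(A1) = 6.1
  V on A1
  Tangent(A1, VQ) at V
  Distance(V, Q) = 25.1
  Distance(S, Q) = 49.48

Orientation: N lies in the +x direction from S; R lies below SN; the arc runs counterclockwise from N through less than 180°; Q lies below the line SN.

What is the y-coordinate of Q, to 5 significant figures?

-28.297

Checks: |RV| = 6.100 ✓; ∠(RV, VQ) = 90.00° ✓; |VQ| = 25.10 ✓; |SQ| = 49.48 ✓.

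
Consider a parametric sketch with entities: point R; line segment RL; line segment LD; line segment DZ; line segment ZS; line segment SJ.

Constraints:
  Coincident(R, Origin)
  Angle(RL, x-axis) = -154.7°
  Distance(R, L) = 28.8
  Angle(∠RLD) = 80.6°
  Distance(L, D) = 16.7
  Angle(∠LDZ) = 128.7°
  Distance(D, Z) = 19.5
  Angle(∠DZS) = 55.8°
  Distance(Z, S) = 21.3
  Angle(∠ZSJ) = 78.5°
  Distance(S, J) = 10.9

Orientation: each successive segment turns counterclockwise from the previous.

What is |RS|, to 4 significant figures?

11.90

R is at the origin; RL runs at -154.7° with length 28.8, so L = (-26.04, -12.31). ∠RLD = 80.6° gives LD at -55.30° from the x-axis; with |LD| = 16.7, D = (-16.53, -26.04). ∠LDZ = 128.7° gives DZ at -4.000° from the x-axis; with |DZ| = 19.5, Z = (2.922, -27.40). ∠DZS = 55.8° gives ZS at 120.2° from the x-axis; with |ZS| = 21.3, S = (-7.792, -8.989). Then |RS| = |S − R| = 11.90.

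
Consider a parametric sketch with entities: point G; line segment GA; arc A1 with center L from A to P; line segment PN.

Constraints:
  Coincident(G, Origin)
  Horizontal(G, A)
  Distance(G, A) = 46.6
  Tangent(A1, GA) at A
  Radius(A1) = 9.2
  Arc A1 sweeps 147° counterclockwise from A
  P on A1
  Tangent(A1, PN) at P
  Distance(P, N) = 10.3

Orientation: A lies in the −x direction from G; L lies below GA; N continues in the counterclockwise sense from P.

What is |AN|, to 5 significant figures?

22.816

G is at the origin; GA is horizontal with |GA| = 46.6 and A on the −x side, so A = (-46.600, 0.0000). A1 meets GA tangentially, so LA is at right angles to GA, so L = A + (0, -9.2) = (-46.600, -9.2000). On A1, A sits at bearing 90° from L; a 147° counterclockwise sweep puts P at bearing 237°, so P = L + 9.2·(cos 237°, sin 237°) = (-51.611, -16.916). Since A1 is tangent to PN there, LP ⟂ PN, so PN runs along (−sin 237°, cos 237°); with |PN| = 10.3, N = (-42.972, -22.526). Then |AN| = |N − A| = 22.816.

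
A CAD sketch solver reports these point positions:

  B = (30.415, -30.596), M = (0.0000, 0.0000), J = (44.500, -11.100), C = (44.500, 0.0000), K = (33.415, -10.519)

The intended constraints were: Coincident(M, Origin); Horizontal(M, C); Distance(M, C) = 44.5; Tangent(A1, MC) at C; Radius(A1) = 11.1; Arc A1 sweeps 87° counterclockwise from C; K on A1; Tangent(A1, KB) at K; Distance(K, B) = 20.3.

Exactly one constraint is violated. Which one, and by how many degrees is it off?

Tangent(A1, KB) at K — off by 5.50°.

M = (0.00, 0.00) ✓; M.y = 0.00, C.y = 0.00 ✓; |MC| = 44.50 ✓; ∠(JC, CM) = 90.00° ✓; |JC| = 11.10 ✓; bearing(J→K) − bearing(J→C) = 87.00° ✓; |JK| = 11.10 ✓; ∠(JK, KB) = 95.50° ✗; |KB| = 20.30 ✓.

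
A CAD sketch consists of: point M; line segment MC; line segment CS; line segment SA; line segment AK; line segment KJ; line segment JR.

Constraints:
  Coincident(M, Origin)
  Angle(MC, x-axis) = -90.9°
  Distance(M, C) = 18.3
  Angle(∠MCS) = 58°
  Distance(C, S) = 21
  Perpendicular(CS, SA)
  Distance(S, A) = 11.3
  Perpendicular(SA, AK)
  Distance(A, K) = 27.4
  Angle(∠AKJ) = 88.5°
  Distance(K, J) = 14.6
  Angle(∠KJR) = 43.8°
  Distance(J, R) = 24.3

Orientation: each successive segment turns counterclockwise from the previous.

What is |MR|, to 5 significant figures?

1.0563

M is at the origin; MC runs at -90.9° with length 18.3, so C = (-0.28744, -18.298). ∠MCS = 58.0° gives CS at 31.100° from the x-axis; with |CS| = 21.0, S = (17.694, -7.4505). CS is perpendicular to SA, so SA runs at 121.10°; with |SA| = 11.3, A = (11.857, 2.2253). The perpendicularity gives AK at right angles to SA, so AK runs at -148.90°; with |AK| = 27.4, K = (-11.604, -11.928). ∠AKJ = 88.5° gives KJ at -57.400° from the x-axis; with |KJ| = 14.6, J = (-3.7383, -24.228). ∠KJR = 43.8° gives JR at 78.800° from the x-axis; with |JR| = 24.3, R = (0.98157, -0.39033). Then |MR| = |R − M| = 1.0563.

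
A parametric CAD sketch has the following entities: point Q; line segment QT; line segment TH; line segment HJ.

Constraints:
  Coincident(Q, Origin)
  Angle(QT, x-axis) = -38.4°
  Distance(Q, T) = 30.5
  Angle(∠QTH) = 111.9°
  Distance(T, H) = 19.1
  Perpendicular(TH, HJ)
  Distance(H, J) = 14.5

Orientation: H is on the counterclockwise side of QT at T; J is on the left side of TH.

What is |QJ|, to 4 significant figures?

33.45

∠QTH = 111.9°, so TH runs at -38.4° + (180° − 111.9°) = 29.70° from the x-axis; with |TH| = 19.1, H = T + 19.1·(cos 29.70°, sin 29.70°) = (40.49, -9.482). The perpendicularity gives HJ at right angles to TH; with |HJ| = 14.5 on the left of TH, J = H + 14.5·(-0.4955, 0.8686) = (33.31, 3.113). Then |QJ| = |J − Q| = 33.45.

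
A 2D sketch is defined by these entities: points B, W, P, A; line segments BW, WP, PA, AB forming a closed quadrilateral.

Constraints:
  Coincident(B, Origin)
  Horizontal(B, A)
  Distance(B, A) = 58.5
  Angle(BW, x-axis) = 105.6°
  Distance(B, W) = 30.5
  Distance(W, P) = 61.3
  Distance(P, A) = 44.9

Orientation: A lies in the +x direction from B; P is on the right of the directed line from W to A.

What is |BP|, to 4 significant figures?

32.26

B is at the origin; B and A share the same y with |BA| = 58.5 and A in +x, so A = (58.5, 0). BW runs at 105.6° with |BW| = 30.5, so W = (-8.202, 29.38). P is determined by |WP| = 61.3 and |PA| = 44.9 together: it lies at the intersection of circle(W, 61.3) and circle(A, 44.9). With |WA| = 72.88, the foot of the radical line on WA is 48.39 from W and the perpendicular offset is √(61.3² − 48.39²) = 37.63. Taking the right-of-WA solution: P = (20.92, -24.57).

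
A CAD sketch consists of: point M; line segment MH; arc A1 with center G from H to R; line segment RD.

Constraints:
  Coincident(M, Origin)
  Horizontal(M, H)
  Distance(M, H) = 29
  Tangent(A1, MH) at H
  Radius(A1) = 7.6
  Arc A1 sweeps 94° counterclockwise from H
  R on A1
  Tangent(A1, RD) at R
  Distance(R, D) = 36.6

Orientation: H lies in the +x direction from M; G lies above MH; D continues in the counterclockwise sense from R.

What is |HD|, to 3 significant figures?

44.9

M is at the origin; MH is horizontal with |MH| = 29.0 and H on the +x side, so H = (29.0, 0.00). Tangency of A1 to MH means the radius GH is perpendicular to MH, so G = H + (0, 7.6) = (29.0, 7.60). On A1, H sits at bearing -90° from G; a 94° counterclockwise sweep puts R at bearing 4°, so R = G + 7.6·(cos 4°, sin 4°) = (36.6, 8.13). A1 meets RD tangentially, so GR is at right angles to RD, so RD runs along (−sin 4°, cos 4°); with |RD| = 36.6, D = (34.0, 44.6). Then |HD| = |D − H| = 44.9.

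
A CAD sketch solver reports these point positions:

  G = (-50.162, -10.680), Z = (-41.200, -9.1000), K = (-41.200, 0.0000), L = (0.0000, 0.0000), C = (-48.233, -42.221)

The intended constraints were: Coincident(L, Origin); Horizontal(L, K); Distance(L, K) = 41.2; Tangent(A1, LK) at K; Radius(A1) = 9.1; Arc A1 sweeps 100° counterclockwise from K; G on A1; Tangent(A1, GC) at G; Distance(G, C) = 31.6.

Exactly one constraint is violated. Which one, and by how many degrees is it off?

Tangent(A1, GC) at G — off by 6.50°.

L = (0.00, 0.00) ✓; L.y = 0.00, K.y = 0.00 ✓; |LK| = 41.20 ✓; ∠(ZK, KL) = 90.00° ✓; |ZK| = 9.100 ✓; bearing(Z→G) − bearing(Z→K) = 100.0° ✓; |ZG| = 9.100 ✓; ∠(ZG, GC) = 96.50° ✗; |GC| = 31.60 ✓.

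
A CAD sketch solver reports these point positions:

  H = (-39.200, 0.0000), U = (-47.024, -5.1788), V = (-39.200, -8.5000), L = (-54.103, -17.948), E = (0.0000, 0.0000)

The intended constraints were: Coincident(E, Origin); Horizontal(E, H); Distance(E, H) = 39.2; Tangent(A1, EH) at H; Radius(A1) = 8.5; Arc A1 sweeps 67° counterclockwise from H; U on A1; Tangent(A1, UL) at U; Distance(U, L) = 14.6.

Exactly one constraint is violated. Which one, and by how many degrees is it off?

Tangent(A1, UL) at U — off by 6.00°.

E = (0.00, 0.00) ✓; E.y = 0.00, H.y = 0.00 ✓; |EH| = 39.20 ✓; ∠(VH, HE) = 90.00° ✓; |VH| = 8.500 ✓; bearing(V→U) − bearing(V→H) = 67.00° ✓; |VU| = 8.500 ✓; ∠(VU, UL) = 96.00° ✗; |UL| = 14.60 ✓.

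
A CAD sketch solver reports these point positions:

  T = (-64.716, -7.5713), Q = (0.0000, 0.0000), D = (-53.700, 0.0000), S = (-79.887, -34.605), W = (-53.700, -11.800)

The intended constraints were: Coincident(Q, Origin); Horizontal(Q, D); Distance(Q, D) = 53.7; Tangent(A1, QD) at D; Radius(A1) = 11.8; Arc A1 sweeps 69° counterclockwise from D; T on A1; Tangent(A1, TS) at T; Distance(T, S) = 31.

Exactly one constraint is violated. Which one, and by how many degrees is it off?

Tangent(A1, TS) at T — off by 8.30°.

Q = (0.00, 0.00) ✓; Q.y = 0.00, D.y = 0.00 ✓; |QD| = 53.70 ✓; ∠(WD, DQ) = 90.00° ✓; |WD| = 11.80 ✓; bearing(W→T) − bearing(W→D) = 69.00° ✓; |WT| = 11.80 ✓; ∠(WT, TS) = 98.30° ✗; |TS| = 31.00 ✓.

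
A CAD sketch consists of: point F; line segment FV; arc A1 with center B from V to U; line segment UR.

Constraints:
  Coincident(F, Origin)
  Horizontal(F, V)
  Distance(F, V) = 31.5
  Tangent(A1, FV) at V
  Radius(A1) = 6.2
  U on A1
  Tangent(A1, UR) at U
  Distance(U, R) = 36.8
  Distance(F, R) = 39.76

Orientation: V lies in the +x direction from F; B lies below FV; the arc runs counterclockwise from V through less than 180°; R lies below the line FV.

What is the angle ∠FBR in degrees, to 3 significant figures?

69.4°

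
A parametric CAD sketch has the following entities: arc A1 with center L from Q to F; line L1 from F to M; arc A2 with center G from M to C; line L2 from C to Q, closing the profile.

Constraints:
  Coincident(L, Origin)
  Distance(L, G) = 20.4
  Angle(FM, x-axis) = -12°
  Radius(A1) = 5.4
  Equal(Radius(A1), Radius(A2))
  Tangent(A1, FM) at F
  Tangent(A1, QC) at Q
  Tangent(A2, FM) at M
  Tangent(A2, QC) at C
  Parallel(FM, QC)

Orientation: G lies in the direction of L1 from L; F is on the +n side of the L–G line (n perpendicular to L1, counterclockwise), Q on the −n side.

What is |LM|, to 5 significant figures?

21.103

The slot axis is L1's direction at -12.0°, so u = (cos -12.0°, sin -12.0°) = (0.97815, -0.20791) and n = (−sin -12.0°, cos -12.0°) = (0.20791, 0.97815). L is at the origin and G lies 20.4 along u from L, so G = 20.4·u = (19.954, -4.2414). Tangency of A1 to both parallel lines with radius 5.4 puts F and Q at L ± 5.4·n: F = (1.1227, 5.2820), Q = (-1.1227, -5.2820). Equal radii place M and C the same way about G: M = G + 5.4·n = (21.077, 1.0406), C = G − 5.4·n = (18.831, -9.5234). Then |LM| = |M − L| = 21.103.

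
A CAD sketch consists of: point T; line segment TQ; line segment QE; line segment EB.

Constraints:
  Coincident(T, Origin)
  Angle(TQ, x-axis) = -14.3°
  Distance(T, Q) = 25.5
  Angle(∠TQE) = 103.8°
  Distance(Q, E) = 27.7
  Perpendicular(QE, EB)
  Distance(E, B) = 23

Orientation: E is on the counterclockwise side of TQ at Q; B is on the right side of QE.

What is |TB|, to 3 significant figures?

58.5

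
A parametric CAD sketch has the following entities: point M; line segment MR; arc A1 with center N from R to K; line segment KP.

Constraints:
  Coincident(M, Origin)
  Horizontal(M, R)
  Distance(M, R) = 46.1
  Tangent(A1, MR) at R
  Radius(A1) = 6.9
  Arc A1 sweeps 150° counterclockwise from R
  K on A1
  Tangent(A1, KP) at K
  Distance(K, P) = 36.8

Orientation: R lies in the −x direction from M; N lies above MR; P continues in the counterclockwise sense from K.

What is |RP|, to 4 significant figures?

42.26

M is at the origin; MR is horizontal with |MR| = 46.1 and R on the −x side, so R = (-46.10, 0.000). Since A1 is tangent to MR there, NR ⟂ MR, so N = R + (0, 6.9) = (-46.10, 6.900). On A1, R sits at bearing -90° from N; a 150° counterclockwise sweep puts K at bearing 60°, so K = N + 6.9·(cos 60°, sin 60°) = (-42.65, 12.88). A1 meets KP tangentially, so NK is at right angles to KP, so KP runs along (−sin 60°, cos 60°); with |KP| = 36.8, P = (-74.52, 31.28). Then |RP| = |P − R| = 42.26.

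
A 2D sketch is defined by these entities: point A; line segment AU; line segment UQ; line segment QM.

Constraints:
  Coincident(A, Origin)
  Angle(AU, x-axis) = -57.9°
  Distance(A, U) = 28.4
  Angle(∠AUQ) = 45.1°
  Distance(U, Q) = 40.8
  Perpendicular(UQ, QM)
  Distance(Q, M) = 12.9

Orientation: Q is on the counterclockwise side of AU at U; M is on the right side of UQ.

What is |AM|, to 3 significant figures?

39.0

∠AUQ = 45.1°, so UQ runs at -57.9° + (180° − 45.1°) = 77.0° from the x-axis; with |UQ| = 40.8, Q = U + 40.8·(cos 77.0°, sin 77.0°) = (24.3, 15.7). UQ ⟂ QM; with |QM| = 12.9 on the right of UQ, M = Q + 12.9·(0.974, -0.225) = (36.8, 12.8). Then |AM| = |M − A| = 39.0.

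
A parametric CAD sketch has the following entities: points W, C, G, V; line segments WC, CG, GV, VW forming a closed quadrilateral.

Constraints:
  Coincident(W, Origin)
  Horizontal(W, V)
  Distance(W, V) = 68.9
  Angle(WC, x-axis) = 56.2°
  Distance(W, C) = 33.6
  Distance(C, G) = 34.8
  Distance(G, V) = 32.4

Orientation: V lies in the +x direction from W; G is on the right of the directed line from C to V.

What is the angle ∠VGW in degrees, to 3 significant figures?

174°

Checks: |CG| = 34.80 ✓; |GV| = 32.40 ✓.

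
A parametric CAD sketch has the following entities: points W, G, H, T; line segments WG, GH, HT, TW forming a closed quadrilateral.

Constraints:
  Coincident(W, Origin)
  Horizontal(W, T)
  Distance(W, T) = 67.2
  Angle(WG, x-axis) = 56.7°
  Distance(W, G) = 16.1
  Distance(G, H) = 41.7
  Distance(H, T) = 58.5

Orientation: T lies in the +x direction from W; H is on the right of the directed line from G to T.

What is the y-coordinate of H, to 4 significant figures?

-27.68

Checks: W.y = 0.00, T.y = 0.00 ✓; |GH| = 41.70 ✓; |HT| = 58.50 ✓.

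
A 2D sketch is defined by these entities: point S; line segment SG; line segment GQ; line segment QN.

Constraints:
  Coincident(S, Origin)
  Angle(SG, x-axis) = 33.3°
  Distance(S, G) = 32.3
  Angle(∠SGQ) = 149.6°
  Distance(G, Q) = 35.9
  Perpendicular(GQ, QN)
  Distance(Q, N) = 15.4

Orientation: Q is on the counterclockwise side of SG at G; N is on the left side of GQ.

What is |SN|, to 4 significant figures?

63.77

S is at the origin; SG runs at 33.3° with length 32.3, so G = 32.3·(cos 33.3°, sin 33.3°) = (27.00, 17.73). ∠SGQ = 149.6°, so GQ runs at 33.3° + (180° − 149.6°) = 63.70° from the x-axis; with |GQ| = 35.9, Q = G + 35.9·(cos 63.70°, sin 63.70°) = (42.90, 49.92). GQ ⟂ QN; with |QN| = 15.4 on the left of GQ, N = Q + 15.4·(-0.8965, 0.4431) = (29.10, 56.74). Then |SN| = |N − S| = 63.77.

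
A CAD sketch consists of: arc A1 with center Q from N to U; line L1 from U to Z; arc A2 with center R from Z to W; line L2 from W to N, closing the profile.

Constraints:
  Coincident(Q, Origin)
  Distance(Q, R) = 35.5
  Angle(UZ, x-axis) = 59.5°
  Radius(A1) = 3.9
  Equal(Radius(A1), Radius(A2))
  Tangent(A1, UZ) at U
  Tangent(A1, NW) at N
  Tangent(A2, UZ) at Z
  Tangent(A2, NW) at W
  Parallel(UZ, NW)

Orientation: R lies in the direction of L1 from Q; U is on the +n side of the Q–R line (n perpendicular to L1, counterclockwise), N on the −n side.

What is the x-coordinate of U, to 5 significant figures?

-3.3604

The slot axis is L1's direction at 59.5°, so u = (cos 59.5°, sin 59.5°) = (0.50754, 0.86163) and n = (−sin 59.5°, cos 59.5°) = (-0.86163, 0.50754). Q is at the origin and R lies 35.5 along u from Q, so R = 35.5·u = (18.018, 30.588). Tangency of A1 to both parallel lines with radius 3.9 puts U and N at Q ± 3.9·n: U = (-3.3604, 1.9794), N = (3.3604, -1.9794). So U.x = -3.3604.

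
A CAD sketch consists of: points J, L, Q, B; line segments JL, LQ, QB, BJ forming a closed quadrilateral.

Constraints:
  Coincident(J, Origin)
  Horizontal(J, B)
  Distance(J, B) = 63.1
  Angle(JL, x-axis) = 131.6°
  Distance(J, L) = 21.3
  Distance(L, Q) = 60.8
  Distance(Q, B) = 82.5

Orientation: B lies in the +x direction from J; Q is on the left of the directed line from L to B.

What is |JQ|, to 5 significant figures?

70.307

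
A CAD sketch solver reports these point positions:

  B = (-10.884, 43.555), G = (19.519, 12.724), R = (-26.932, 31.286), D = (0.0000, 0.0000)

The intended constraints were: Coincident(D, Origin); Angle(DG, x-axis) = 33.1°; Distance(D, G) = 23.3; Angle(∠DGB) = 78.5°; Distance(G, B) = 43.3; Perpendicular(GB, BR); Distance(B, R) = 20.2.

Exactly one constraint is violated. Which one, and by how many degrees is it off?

Perpendicular(GB, BR) — off by 7.20°.

D = (0.00, 0.00) ✓; DG at 33.10° ✓; |DG| = 23.30 ✓; ∠DGB = 78.50° ✓; |GB| = 43.30 ✓; ∠(GB, BR) = 82.80° ✗; |BR| = 20.20 ✓.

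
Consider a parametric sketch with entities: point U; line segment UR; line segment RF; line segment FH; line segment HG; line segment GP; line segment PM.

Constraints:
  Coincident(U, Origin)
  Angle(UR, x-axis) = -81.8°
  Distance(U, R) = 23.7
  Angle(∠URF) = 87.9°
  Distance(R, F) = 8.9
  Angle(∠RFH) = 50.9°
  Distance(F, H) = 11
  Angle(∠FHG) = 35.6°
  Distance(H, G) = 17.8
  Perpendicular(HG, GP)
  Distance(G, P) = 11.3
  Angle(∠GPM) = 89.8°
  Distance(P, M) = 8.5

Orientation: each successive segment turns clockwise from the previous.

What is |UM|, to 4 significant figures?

27.03

U is at the origin; UR runs at -81.8° with length 23.7, so R = (3.380, -23.46). ∠URF = 87.9° gives RF at -173.9° from the x-axis; with |RF| = 8.9, F = (-5.469, -24.40). ∠RFH = 50.9° gives FH at 57.00° from the x-axis; with |FH| = 11.0, H = (0.5217, -15.18). ∠FHG = 35.6° gives HG at -87.40° from the x-axis; with |HG| = 17.8, G = (1.329, -32.96). The perpendicularity gives GP at right angles to HG, so GP runs at -177.4°; with |GP| = 11.3, P = (-9.959, -33.47). ∠GPM = 89.8° gives PM at 92.40° from the x-axis; with |PM| = 8.5, M = (-10.32, -24.98). Then |UM| = |M − U| = 27.03.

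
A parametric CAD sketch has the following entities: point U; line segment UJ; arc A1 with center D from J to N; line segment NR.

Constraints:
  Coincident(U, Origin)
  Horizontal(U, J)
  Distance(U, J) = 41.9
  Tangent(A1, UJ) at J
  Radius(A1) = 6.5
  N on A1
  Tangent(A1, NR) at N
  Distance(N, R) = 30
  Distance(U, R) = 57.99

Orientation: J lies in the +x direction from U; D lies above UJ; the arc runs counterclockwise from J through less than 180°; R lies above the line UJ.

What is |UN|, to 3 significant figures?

48.9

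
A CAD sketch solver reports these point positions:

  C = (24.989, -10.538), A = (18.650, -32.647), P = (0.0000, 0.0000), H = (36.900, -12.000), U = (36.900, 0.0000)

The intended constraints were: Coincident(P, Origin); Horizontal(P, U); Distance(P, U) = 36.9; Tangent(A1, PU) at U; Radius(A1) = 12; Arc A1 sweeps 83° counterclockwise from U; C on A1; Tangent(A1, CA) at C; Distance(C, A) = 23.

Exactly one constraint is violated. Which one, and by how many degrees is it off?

Tangent(A1, CA) at C — off by 9.00°.

P = (0.00, 0.00) ✓; P.y = 0.00, U.y = 0.00 ✓; |PU| = 36.90 ✓; ∠(HU, UP) = 90.00° ✓; |HU| = 12.00 ✓; bearing(H→C) − bearing(H→U) = 83.00° ✓; |HC| = 12.00 ✓; ∠(HC, CA) = 99.00° ✗; |CA| = 23.00 ✓.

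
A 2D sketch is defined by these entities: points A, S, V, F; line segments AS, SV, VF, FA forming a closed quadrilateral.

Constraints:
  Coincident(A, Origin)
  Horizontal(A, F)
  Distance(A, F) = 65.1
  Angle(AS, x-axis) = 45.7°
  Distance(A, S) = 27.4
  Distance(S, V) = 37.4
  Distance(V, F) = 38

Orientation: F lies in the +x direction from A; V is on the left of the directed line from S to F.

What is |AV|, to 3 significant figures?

63.9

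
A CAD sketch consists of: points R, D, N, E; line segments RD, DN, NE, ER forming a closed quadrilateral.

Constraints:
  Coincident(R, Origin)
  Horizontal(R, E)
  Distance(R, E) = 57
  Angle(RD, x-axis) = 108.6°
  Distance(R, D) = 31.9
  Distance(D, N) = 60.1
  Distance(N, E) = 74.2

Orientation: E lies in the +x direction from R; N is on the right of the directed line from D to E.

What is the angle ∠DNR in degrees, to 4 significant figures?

19.38°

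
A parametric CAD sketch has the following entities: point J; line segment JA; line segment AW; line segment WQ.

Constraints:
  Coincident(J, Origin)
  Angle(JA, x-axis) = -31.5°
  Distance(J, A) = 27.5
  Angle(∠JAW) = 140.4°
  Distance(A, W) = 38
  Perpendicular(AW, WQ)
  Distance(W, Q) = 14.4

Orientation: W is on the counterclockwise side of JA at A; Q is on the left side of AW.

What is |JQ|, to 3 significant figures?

59.3

J is at the origin; JA runs at -31.5° with length 27.5, so A = 27.5·(cos -31.5°, sin -31.5°) = (23.4, -14.4). ∠JAW = 140.4°, so AW runs at -31.5° + (180° − 140.4°) = 8.10° from the x-axis; with |AW| = 38.0, W = A + 38.0·(cos 8.10°, sin 8.10°) = (61.1, -9.01). AW ⟂ WQ; with |WQ| = 14.4 on the left of AW, Q = W + 14.4·(-0.141, 0.990) = (59.0, 5.24). Then |JQ| = |Q − J| = 59.3.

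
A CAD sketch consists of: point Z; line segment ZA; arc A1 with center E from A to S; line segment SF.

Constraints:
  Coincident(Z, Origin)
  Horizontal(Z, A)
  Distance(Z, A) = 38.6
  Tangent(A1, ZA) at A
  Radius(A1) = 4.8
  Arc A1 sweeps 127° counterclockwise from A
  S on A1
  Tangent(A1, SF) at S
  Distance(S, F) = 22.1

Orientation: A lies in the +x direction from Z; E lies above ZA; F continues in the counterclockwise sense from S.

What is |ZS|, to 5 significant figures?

43.124

Z is at the origin; Z and A share the same y with |ZA| = 38.6 and A on the +x side, so A = (38.600, 0.0000). The tangent condition forces EA to be normal to ZA, so E = A + (0, 4.8) = (38.600, 4.8000). On A1, A sits at bearing -90° from E; a 127° counterclockwise sweep puts S at bearing 37°, so S = E + 4.8·(cos 37°, sin 37°) = (42.433, 7.6887). Then |ZS| = |S − Z| = 43.124.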